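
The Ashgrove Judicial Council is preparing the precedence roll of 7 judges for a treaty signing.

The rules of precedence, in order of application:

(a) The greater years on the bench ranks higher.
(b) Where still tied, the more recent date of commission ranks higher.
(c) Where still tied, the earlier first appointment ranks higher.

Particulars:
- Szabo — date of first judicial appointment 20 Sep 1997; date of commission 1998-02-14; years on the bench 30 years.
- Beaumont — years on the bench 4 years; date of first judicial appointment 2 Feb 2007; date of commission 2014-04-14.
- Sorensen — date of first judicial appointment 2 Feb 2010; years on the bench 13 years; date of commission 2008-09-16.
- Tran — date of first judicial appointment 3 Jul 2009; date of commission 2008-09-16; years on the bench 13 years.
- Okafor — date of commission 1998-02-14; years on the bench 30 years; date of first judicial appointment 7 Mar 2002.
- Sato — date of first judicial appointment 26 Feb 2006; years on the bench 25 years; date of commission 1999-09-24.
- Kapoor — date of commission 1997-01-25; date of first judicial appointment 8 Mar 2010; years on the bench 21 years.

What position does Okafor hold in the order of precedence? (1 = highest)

2

By years on the bench (higher first): Szabo and Okafor (both 30 years); then Sato (25 years); then Kapoor (21 years); then Tran and Sorensen (both 13 years); then Beaumont (4 years).
Szabo and Okafor both have date of commission 1998-02-14, so the next rule applies.
Among Szabo and Okafor, by date of first judicial appointment (earlier first): Szabo (20 Sep 1997) before Okafor (7 Mar 2002).
Tran and Sorensen both have date of commission 2008-09-16, so the next rule applies.
Among Tran and Sorensen, by date of first judicial appointment (earlier first): Tran (3 Jul 2009) before Sorensen (2 Feb 2010).
Order: Szabo, Okafor, Sato, Kapoor, Tran, Sorensen, Beaumont. So position 2.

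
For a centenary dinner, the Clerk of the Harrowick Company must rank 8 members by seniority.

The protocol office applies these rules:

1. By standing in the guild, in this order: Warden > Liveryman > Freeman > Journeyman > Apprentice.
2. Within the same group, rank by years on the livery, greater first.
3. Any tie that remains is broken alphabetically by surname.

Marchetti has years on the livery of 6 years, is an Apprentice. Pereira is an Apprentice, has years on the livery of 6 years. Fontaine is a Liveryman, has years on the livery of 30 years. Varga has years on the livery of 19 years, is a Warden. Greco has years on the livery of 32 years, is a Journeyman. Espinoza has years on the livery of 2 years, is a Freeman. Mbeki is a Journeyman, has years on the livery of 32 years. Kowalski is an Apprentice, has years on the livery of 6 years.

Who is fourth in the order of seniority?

By standing in the guild: Varga (Warden); then Fontaine (Liveryman); then Espinoza (Freeman); then Greco and Mbeki (Journeyman); then Kowalski, Marchetti and Pereira (Apprentice).
Greco and Mbeki both have years on the livery 32 years, so the next rule applies.
Among Greco and Mbeki, alphabetically by surname: Greco before Mbeki.
Kowalski, Marchetti and Pereira all have years on the livery 6 years, so the next rule applies.
Among Kowalski, Marchetti and Pereira, alphabetically by surname: Kowalski before Marchetti before Pereira.
Order: Varga, Fontaine, Espinoza, Greco, Mbeki, Kowalski, Marchetti, Pereira.

Greco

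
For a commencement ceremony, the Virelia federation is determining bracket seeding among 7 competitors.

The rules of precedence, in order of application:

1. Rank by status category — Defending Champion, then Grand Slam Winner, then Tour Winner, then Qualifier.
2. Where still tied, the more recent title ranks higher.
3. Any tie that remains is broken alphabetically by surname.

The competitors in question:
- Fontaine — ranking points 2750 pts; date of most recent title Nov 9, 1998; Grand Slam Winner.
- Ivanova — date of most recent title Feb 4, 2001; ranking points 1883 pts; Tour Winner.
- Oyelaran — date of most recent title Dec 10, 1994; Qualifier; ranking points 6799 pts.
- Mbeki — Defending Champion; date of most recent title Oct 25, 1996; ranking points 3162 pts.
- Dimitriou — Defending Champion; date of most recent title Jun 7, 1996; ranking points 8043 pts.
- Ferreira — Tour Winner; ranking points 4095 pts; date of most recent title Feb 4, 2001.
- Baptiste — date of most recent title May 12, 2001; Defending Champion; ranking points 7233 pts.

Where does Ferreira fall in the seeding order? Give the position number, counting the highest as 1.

5

By status category: Baptiste, Mbeki and Dimitriou (Defending Champion); then Fontaine (Grand Slam Winner); then Ferreira and Ivanova (Tour Winner); then Oyelaran (Qualifier).
Among Baptiste, Mbeki and Dimitriou, by date of most recent title (later first): Baptiste (May 12, 2001) before Mbeki (Oct 25, 1996) before Dimitriou (Jun 7, 1996).
Ferreira and Ivanova both have date of most recent title Feb 4, 2001, so the next rule applies.
Among Ferreira and Ivanova, alphabetically by surname: Ferreira before Ivanova.
Order: Baptiste, Mbeki, Dimitriou, Fontaine, Ferreira, Ivanova, Oyelaran. So position 5.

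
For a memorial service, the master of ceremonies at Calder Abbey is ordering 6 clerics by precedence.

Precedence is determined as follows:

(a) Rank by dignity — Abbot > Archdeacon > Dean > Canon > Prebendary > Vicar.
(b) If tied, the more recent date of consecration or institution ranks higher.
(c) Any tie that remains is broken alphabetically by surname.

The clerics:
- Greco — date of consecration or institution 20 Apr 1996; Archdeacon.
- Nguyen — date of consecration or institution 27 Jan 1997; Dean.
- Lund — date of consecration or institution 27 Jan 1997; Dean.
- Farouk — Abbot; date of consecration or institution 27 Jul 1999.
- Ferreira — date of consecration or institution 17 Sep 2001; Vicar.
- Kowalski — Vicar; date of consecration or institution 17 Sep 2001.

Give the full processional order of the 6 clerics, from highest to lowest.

By dignity: Farouk (Abbot); then Greco (Archdeacon); then Lund and Nguyen (Dean); then Ferreira and Kowalski (Vicar).
Lund and Nguyen both have date of consecration or institution 27 Jan 1997, so the next rule applies.
Among Lund and Nguyen, alphabetically by surname: Lund before Nguyen.
Ferreira and Kowalski both have date of consecration or institution 17 Sep 2001, so the next rule applies.
Among Ferreira and Kowalski, alphabetically by surname: Ferreira before Kowalski.
Full order: Farouk, Greco, Lund, Nguyen, Ferreira, Kowalski.

Farouk, Greco, Lund, Nguyen, Ferreira, Kowalski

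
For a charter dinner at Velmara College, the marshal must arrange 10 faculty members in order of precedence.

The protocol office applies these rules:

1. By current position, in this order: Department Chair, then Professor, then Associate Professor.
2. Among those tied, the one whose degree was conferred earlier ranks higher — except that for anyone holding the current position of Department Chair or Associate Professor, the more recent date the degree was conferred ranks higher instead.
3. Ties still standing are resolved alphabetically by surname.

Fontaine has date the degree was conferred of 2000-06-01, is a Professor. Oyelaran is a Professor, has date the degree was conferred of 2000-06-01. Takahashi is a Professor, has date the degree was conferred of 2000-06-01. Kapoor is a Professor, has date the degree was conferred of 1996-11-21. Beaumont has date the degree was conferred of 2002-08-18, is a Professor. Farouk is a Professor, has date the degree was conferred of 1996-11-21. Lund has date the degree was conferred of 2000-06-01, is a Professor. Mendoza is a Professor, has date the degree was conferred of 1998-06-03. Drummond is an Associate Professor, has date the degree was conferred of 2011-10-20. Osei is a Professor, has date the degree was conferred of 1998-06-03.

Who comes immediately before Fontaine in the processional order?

By current position: Farouk, Kapoor, Mendoza, Osei, Fontaine, Lund, Oyelaran, Takahashi and Beaumont (Professor); then Drummond (Associate Professor).
Among Farouk, Kapoor, Mendoza, Osei, Fontaine, Lund, Oyelaran, Takahashi and Beaumont, by date the degree was conferred (earlier first): Farouk and Kapoor (1996-11-21) before Mendoza and Osei (1998-06-03) before Fontaine, Lund, Oyelaran and Takahashi (2000-06-01) before Beaumont (2002-08-18).
Among Farouk and Kapoor, alphabetically by surname: Farouk before Kapoor.
Among Mendoza and Osei, alphabetically by surname: Mendoza before Osei.
Among Fontaine, Lund, Oyelaran and Takahashi, alphabetically by surname: Fontaine before Lund before Oyelaran before Takahashi.
Order: Farouk, Kapoor, Mendoza, Osei, Fontaine, Lund, Oyelaran, Takahashi, Beaumont, Drummond.

Osei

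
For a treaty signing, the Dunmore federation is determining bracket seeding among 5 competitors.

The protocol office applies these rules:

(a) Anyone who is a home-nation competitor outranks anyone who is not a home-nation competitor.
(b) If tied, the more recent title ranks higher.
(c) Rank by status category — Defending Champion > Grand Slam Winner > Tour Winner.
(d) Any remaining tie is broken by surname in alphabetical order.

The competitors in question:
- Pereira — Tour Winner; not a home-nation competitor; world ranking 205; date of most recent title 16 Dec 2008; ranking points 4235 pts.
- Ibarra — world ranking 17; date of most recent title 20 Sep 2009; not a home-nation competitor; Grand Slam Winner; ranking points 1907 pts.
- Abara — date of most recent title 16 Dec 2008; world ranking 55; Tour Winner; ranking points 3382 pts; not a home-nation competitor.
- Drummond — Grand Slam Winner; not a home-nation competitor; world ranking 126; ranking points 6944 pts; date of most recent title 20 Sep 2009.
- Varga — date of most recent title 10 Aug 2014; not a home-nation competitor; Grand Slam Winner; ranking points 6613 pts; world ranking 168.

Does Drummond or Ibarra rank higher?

Drummond

By the first rule: Varga, Drummond, Ibarra, Abara and Pereira (each not a home-nation competitor).
Among Varga, Drummond, Ibarra, Abara and Pereira, by date of most recent title (later first): Varga (10 Aug 2014) before Drummond and Ibarra (20 Sep 2009) before Abara and Pereira (16 Dec 2008).
Drummond and Ibarra are each Grand Slam Winner, so the next rule applies.
Among Drummond and Ibarra, alphabetically by surname: Drummond before Ibarra.
Abara and Pereira are each Tour Winner, so the next rule applies.
Among Abara and Pereira, alphabetically by surname: Abara before Pereira.
So Drummond takes precedence.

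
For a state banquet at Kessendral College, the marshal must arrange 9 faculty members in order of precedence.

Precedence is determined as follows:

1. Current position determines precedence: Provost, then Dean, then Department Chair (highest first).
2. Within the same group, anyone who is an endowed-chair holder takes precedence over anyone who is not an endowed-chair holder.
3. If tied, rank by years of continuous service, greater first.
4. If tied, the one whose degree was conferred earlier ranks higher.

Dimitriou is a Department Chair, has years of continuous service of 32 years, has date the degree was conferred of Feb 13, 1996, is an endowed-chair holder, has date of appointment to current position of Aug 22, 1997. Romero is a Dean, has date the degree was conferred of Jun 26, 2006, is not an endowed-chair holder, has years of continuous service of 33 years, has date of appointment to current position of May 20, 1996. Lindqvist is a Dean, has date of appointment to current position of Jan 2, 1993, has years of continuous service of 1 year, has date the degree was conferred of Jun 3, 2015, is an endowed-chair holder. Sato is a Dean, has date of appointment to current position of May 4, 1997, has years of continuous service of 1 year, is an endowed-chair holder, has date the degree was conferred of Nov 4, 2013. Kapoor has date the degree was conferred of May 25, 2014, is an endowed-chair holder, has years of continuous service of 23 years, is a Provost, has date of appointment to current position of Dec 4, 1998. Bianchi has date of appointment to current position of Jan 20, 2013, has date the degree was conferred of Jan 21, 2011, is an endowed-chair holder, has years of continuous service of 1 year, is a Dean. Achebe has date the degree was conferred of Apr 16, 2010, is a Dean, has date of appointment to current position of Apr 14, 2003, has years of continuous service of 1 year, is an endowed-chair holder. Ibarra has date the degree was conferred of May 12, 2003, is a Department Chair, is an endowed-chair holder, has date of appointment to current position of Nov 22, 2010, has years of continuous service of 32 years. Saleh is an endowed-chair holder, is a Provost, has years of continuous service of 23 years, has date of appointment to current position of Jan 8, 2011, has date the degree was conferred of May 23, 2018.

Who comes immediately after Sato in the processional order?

Lindqvist

By current position: Kapoor and Saleh (Provost); then Achebe, Bianchi, Sato, Lindqvist and Romero (Dean); then Dimitriou and Ibarra (Department Chair).
Kapoor and Saleh are each an endowed-chair holder, so the next rule applies.
Kapoor and Saleh both have years of continuous service 23 years, so the next rule applies.
Among Kapoor and Saleh, by date the degree was conferred (earlier first): Kapoor (May 25, 2014) before Saleh (May 23, 2018).
Among Achebe, Bianchi, Sato, Lindqvist and Romero, an endowed-chair holder before not an endowed-chair holder: Achebe, Bianchi, Sato and Lindqvist (an endowed-chair holder) before Romero (not an endowed-chair holder).
Achebe, Bianchi, Sato and Lindqvist all have years of continuous service 1 year, so the next rule applies.
Among Achebe, Bianchi, Sato and Lindqvist, by date the degree was conferred (earlier first): Achebe (Apr 16, 2010) before Bianchi (Jan 21, 2011) before Sato (Nov 4, 2013) before Lindqvist (Jun 3, 2015).
Dimitriou and Ibarra are each an endowed-chair holder, so the next rule applies.
Dimitriou and Ibarra both have years of continuous service 32 years, so the next rule applies.
Among Dimitriou and Ibarra, by date the degree was conferred (earlier first): Dimitriou (Feb 13, 1996) before Ibarra (May 12, 2003).
Order: Kapoor, Saleh, Achebe, Bianchi, Sato, Lindqvist, Romero, Dimitriou, Ibarra.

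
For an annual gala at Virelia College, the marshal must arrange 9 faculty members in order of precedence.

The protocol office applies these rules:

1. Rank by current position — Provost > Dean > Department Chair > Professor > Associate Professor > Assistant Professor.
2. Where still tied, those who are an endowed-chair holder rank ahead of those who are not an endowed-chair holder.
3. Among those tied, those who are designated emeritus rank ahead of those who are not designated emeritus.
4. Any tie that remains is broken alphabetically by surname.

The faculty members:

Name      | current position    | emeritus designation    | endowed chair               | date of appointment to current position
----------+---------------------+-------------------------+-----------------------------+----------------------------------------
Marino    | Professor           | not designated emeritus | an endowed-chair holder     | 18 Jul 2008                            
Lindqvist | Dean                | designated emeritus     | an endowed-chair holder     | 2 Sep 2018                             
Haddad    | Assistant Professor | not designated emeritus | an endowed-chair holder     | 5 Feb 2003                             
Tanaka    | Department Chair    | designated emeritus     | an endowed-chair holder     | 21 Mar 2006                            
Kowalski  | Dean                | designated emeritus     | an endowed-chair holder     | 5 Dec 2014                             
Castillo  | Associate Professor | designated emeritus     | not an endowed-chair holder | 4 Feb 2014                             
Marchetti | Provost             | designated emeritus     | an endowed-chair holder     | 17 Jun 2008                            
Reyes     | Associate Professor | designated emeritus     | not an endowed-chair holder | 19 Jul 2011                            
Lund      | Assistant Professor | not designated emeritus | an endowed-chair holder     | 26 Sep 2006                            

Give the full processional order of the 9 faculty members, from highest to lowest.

By current position: Marchetti (Provost); then Kowalski and Lindqvist (Dean); then Tanaka (Department Chair); then Marino (Professor); then Castillo and Reyes (Associate Professor); then Haddad and Lund (Assistant Professor).
Kowalski and Lindqvist are each an endowed-chair holder, so the next rule applies.
Kowalski and Lindqvist are each designated emeritus, so the next rule applies.
Among Kowalski and Lindqvist, alphabetically by surname: Kowalski before Lindqvist.
Castillo and Reyes are each not an endowed-chair holder, so the next rule applies.
Castillo and Reyes are each designated emeritus, so the next rule applies.
Among Castillo and Reyes, alphabetically by surname: Castillo before Reyes.
Haddad and Lund are each an endowed-chair holder, so the next rule applies.
Haddad and Lund are each not designated emeritus, so the next rule applies.
Among Haddad and Lund, alphabetically by surname: Haddad before Lund.
Full order: Marchetti, Kowalski, Lindqvist, Tanaka, Marino, Castillo, Reyes, Haddad, Lund.

Marchetti, Kowalski, Lindqvist, Tanaka, Marino, Castillo, Reyes, Haddad, Lund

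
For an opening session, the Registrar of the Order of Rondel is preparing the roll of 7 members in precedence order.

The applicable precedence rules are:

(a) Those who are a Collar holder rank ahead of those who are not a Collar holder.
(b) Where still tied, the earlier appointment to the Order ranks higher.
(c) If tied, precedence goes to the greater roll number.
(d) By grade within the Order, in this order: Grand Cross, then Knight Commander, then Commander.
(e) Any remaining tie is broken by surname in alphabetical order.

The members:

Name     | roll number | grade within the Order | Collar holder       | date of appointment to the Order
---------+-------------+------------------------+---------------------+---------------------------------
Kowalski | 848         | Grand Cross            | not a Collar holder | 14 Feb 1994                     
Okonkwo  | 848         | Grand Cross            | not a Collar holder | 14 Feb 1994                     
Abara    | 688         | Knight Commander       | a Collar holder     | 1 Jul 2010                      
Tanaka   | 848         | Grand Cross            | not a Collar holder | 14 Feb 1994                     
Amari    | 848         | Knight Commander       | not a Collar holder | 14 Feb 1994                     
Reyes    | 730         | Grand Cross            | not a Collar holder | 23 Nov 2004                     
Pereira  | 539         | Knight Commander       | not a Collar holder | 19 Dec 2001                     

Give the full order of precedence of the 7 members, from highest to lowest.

By the first rule: Abara (a Collar holder); then Kowalski, Okonkwo, Tanaka, Amari, Pereira and Reyes (each not a Collar holder).
Among Kowalski, Okonkwo, Tanaka, Amari, Pereira and Reyes, by date of appointment to the Order (earlier first): Kowalski, Okonkwo, Tanaka and Amari (14 Feb 1994) before Pereira (19 Dec 2001) before Reyes (23 Nov 2004).
Kowalski, Okonkwo, Tanaka and Amari all have roll number 848, so the next rule applies.
Among Kowalski, Okonkwo, Tanaka and Amari, by grade within the Order: Kowalski, Okonkwo and Tanaka (Grand Cross) before Amari (Knight Commander).
Among Kowalski, Okonkwo and Tanaka, alphabetically by surname: Kowalski before Okonkwo before Tanaka.
Full order: Abara, Kowalski, Okonkwo, Tanaka, Amari, Pereira, Reyes.

Abara, Kowalski, Okonkwo, Tanaka, Amari, Pereira, Reyes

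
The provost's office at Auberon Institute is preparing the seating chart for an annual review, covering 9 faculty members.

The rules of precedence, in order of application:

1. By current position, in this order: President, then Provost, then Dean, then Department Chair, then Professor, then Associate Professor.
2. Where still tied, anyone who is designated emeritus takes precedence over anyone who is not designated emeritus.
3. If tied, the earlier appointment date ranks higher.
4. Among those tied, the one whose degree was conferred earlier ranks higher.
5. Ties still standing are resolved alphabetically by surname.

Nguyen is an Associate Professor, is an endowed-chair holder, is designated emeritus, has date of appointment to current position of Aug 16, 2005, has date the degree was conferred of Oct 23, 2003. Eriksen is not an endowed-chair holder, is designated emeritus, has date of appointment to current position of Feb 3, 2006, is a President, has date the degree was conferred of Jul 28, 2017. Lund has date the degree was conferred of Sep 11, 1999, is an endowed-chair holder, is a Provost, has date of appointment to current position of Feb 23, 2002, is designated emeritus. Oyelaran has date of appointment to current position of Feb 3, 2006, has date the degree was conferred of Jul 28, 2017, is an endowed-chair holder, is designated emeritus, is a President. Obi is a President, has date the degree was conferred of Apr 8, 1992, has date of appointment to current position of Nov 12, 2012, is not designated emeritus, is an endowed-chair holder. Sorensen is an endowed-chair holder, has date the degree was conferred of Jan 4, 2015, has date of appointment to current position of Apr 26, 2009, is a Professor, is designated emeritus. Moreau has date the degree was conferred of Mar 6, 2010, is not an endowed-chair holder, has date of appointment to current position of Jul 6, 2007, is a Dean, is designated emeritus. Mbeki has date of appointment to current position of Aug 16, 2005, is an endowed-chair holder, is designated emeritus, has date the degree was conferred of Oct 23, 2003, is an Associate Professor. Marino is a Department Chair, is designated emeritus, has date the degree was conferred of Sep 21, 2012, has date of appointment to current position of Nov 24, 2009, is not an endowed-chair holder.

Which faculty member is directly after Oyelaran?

By current position: Eriksen, Oyelaran and Obi (President); then Lund (Provost); then Moreau (Dean); then Marino (Department Chair); then Sorensen (Professor); then Mbeki and Nguyen (Associate Professor).
Among Eriksen, Oyelaran and Obi, designated emeritus before not designated emeritus: Eriksen and Oyelaran (designated emeritus) before Obi (not designated emeritus).
Eriksen and Oyelaran both have date of appointment to current position Feb 3, 2006, so the next rule applies.
Eriksen and Oyelaran both have date the degree was conferred Jul 28, 2017, so the next rule applies.
Among Eriksen and Oyelaran, alphabetically by surname: Eriksen before Oyelaran.
Mbeki and Nguyen are each designated emeritus, so the next rule applies.
Mbeki and Nguyen both have date of appointment to current position Aug 16, 2005, so the next rule applies.
Mbeki and Nguyen both have date the degree was conferred Oct 23, 2003, so the next rule applies.
Among Mbeki and Nguyen, alphabetically by surname: Mbeki before Nguyen.
Order: Eriksen, Oyelaran, Obi, Lund, Moreau, Marino, Sorensen, Mbeki, Nguyen.

Obi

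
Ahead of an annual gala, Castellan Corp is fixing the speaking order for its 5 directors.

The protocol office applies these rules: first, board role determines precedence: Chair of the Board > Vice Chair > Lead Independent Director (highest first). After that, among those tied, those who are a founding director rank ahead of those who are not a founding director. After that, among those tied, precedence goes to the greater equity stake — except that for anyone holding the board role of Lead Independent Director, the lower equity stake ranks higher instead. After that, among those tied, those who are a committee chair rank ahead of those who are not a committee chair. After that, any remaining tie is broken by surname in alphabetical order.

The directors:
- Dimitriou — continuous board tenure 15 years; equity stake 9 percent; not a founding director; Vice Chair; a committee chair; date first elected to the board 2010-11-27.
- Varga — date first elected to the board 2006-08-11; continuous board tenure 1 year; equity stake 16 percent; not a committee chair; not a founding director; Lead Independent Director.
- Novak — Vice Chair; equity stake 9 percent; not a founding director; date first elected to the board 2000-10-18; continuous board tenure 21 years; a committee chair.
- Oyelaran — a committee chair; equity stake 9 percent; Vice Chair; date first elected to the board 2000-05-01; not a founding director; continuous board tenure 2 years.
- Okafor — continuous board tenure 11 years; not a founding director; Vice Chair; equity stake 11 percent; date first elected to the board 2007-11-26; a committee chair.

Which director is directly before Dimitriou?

Okafor

By board role: Okafor, Dimitriou, Novak and Oyelaran (Vice Chair); then Varga (Lead Independent Director).
Okafor, Dimitriou, Novak and Oyelaran are each not a founding director, so the next rule applies.
Among Okafor, Dimitriou, Novak and Oyelaran, by equity stake (higher first): Okafor (11 percent) before Dimitriou, Novak and Oyelaran (9 percent).
Dimitriou, Novak and Oyelaran are each a committee chair, so the next rule applies.
Among Dimitriou, Novak and Oyelaran, alphabetically by surname: Dimitriou before Novak before Oyelaran.
Order: Okafor, Dimitriou, Novak, Oyelaran, Varga.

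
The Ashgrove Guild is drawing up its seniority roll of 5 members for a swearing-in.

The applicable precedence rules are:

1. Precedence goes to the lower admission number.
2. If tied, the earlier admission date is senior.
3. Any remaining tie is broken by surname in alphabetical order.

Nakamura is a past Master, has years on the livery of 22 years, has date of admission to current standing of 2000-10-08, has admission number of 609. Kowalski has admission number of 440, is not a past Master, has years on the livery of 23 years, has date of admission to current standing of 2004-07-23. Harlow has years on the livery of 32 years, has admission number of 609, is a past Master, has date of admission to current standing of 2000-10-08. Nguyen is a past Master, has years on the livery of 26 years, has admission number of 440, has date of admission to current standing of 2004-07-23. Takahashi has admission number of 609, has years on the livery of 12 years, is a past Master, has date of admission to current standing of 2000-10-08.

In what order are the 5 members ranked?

Kowalski, Nguyen, Harlow, Nakamura, Takahashi

By admission number (lower first): Kowalski and Nguyen (both 440); then Harlow, Nakamura and Takahashi (each 609).
Kowalski and Nguyen both have date of admission to current standing 2004-07-23, so the next rule applies.
Among Kowalski and Nguyen, alphabetically by surname: Kowalski before Nguyen.
Harlow, Nakamura and Takahashi all have date of admission to current standing 2000-10-08, so the next rule applies.
Among Harlow, Nakamura and Takahashi, alphabetically by surname: Harlow before Nakamura before Takahashi.
Full order: Kowalski, Nguyen, Harlow, Nakamura, Takahashi.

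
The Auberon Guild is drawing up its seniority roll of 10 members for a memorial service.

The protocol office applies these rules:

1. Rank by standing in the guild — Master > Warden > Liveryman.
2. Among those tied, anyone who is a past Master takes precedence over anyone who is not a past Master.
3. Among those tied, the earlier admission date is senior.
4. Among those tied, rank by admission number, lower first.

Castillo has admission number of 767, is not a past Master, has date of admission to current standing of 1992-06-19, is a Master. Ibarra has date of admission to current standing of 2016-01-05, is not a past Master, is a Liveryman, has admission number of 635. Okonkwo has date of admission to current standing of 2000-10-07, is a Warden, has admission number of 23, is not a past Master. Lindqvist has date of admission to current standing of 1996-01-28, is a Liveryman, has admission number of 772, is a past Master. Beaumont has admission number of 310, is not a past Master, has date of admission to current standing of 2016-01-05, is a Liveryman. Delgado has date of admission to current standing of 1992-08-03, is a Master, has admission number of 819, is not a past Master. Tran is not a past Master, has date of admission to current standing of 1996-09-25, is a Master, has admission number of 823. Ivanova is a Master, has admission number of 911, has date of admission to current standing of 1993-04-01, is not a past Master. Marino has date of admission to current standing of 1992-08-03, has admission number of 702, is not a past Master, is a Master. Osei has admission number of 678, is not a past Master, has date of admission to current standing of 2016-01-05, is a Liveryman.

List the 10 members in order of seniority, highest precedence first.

Castillo, Marino, Delgado, Ivanova, Tran, Okonkwo, Lindqvist, Beaumont, Ibarra, Osei

By standing in the guild: Castillo, Marino, Delgado, Ivanova and Tran (Master); then Okonkwo (Warden); then Lindqvist, Beaumont, Ibarra and Osei (Liveryman).
Castillo, Marino, Delgado, Ivanova and Tran are each not a past Master, so the next rule applies.
Among Castillo, Marino, Delgado, Ivanova and Tran, by date of admission to current standing (earlier first): Castillo (1992-06-19) before Marino and Delgado (1992-08-03) before Ivanova (1993-04-01) before Tran (1996-09-25).
Among Marino and Delgado, by admission number (lower first): Marino (702) before Delgado (819).
Among Lindqvist, Beaumont, Ibarra and Osei, a past Master before not a past Master: Lindqvist (a past Master) before Beaumont, Ibarra and Osei (not a past Master).
Beaumont, Ibarra and Osei all have date of admission to current standing 2016-01-05, so the next rule applies.
Among Beaumont, Ibarra and Osei, by admission number (lower first): Beaumont (310) before Ibarra (635) before Osei (678).
Full order: Castillo, Marino, Delgado, Ivanova, Tran, Okonkwo, Lindqvist, Beaumont, Ibarra, Osei.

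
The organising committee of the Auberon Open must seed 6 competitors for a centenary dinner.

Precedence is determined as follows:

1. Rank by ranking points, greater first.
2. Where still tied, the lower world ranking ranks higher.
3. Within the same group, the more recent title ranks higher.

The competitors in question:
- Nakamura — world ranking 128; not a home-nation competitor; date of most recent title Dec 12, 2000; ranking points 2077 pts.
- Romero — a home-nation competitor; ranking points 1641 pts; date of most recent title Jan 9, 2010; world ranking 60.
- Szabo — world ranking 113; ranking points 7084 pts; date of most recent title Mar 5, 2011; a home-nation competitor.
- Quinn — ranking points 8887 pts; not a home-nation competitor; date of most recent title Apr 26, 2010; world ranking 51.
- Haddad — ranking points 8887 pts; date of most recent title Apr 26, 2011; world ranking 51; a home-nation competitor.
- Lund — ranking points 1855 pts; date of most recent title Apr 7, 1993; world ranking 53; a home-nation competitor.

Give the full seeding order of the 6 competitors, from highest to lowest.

Haddad, Quinn, Szabo, Nakamura, Lund, Romero

By ranking points (higher first): Haddad and Quinn (both 8887 pts); then Szabo (7084 pts); then Nakamura (2077 pts); then Lund (1855 pts); then Romero (1641 pts).
Haddad and Quinn both have world ranking 51, so the next rule applies.
Among Haddad and Quinn, by date of most recent title (later first): Haddad (Apr 26, 2011) before Quinn (Apr 26, 2010).
Full order: Haddad, Quinn, Szabo, Nakamura, Lund, Romero.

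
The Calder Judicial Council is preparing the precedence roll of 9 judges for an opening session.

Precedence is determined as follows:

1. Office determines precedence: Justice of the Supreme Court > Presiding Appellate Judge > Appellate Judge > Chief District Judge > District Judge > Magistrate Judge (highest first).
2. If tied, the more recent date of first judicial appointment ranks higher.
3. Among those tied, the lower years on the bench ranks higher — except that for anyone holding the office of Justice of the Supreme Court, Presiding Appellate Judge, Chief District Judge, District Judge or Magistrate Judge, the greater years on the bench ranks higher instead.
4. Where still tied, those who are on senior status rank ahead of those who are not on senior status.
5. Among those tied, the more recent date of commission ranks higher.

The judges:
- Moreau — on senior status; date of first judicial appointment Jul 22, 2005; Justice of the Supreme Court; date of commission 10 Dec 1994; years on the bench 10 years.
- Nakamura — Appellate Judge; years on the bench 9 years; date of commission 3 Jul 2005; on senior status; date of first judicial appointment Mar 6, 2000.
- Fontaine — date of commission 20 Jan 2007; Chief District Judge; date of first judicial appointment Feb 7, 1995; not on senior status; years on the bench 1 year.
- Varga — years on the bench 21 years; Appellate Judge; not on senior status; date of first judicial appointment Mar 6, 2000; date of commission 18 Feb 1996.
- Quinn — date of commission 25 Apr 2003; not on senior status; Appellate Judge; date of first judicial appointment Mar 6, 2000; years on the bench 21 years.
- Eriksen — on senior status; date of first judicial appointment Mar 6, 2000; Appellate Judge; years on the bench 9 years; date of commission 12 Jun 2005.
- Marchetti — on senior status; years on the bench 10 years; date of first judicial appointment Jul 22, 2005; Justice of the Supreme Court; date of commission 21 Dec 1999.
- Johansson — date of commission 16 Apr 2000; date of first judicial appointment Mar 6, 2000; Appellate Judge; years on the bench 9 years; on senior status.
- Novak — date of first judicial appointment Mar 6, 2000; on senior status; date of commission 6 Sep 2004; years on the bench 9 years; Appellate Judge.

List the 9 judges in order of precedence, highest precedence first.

By office: Marchetti and Moreau (Justice of the Supreme Court); then Nakamura, Eriksen, Novak, Johansson, Quinn and Varga (Appellate Judge); then Fontaine (Chief District Judge).
Marchetti and Moreau both have date of first judicial appointment Jul 22, 2005, so the next rule applies.
Marchetti and Moreau both have years on the bench 10 years, so the next rule applies.
Marchetti and Moreau are each on senior status, so the next rule applies.
Among Marchetti and Moreau, by date of commission (later first): Marchetti (21 Dec 1999) before Moreau (10 Dec 1994).
Nakamura, Eriksen, Novak, Johansson, Quinn and Varga all have date of first judicial appointment Mar 6, 2000, so the next rule applies.
Among Nakamura, Eriksen, Novak, Johansson, Quinn and Varga, by years on the bench (lower first): Nakamura, Eriksen, Novak and Johansson (9 years) before Quinn and Varga (21 years).
Nakamura, Eriksen, Novak and Johansson are each on senior status, so the next rule applies.
Among Nakamura, Eriksen, Novak and Johansson, by date of commission (later first): Nakamura (3 Jul 2005) before Eriksen (12 Jun 2005) before Novak (6 Sep 2004) before Johansson (16 Apr 2000).
Quinn and Varga are each not on senior status, so the next rule applies.
Among Quinn and Varga, by date of commission (later first): Quinn (25 Apr 2003) before Varga (18 Feb 1996).
Full order: Marchetti, Moreau, Nakamura, Eriksen, Novak, Johansson, Quinn, Varga, Fontaine.

Marchetti, Moreau, Nakamura, Eriksen, Novak, Johansson, Quinn, Varga, Fontaine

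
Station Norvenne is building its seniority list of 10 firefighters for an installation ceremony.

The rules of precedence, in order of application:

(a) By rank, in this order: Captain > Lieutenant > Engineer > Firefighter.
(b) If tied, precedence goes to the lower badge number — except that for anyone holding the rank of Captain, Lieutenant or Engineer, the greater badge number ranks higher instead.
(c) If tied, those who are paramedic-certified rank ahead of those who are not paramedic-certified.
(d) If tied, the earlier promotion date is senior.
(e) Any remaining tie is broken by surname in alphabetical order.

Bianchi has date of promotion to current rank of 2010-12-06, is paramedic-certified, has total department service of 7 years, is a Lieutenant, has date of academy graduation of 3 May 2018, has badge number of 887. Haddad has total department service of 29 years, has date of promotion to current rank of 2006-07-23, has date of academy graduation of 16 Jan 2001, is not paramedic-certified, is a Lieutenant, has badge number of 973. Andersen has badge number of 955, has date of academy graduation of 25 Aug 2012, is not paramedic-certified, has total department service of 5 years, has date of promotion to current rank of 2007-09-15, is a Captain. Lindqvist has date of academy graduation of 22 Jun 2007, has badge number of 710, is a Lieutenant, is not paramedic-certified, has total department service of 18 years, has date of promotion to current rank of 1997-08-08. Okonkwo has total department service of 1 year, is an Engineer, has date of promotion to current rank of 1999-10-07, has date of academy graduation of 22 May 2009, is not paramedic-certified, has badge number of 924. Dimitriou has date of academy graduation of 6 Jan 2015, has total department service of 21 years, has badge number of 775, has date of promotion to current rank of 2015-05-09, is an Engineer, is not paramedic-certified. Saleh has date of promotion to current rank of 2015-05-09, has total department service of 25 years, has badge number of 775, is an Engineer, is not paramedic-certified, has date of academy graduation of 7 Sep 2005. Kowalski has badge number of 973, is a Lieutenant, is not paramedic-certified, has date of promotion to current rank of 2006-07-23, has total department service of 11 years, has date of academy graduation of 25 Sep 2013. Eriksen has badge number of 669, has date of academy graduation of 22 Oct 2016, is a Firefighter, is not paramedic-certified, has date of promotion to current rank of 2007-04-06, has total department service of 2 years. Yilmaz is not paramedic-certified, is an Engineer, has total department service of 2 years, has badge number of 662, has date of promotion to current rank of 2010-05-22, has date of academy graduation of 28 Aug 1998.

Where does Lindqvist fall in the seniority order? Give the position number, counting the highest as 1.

5

By rank: Andersen (Captain); then Haddad, Kowalski, Bianchi and Lindqvist (Lieutenant); then Okonkwo, Dimitriou, Saleh and Yilmaz (Engineer); then Eriksen (Firefighter).
Among Haddad, Kowalski, Bianchi and Lindqvist, by badge number (higher first) (reversed rule for this group): Haddad and Kowalski (973) before Bianchi (887) before Lindqvist (710).
Haddad and Kowalski are each not paramedic-certified, so the next rule applies.
Haddad and Kowalski both have date of promotion to current rank 2006-07-23, so the next rule applies.
Among Haddad and Kowalski, alphabetically by surname: Haddad before Kowalski.
Among Okonkwo, Dimitriou, Saleh and Yilmaz, by badge number (higher first) (reversed rule for this group): Okonkwo (924) before Dimitriou and Saleh (775) before Yilmaz (662).
Dimitriou and Saleh are each not paramedic-certified, so the next rule applies.
Dimitriou and Saleh both have date of promotion to current rank 2015-05-09, so the next rule applies.
Among Dimitriou and Saleh, alphabetically by surname: Dimitriou before Saleh.
Order: Andersen, Haddad, Kowalski, Bianchi, Lindqvist, Okonkwo, Dimitriou, Saleh, Yilmaz, Eriksen. So position 5.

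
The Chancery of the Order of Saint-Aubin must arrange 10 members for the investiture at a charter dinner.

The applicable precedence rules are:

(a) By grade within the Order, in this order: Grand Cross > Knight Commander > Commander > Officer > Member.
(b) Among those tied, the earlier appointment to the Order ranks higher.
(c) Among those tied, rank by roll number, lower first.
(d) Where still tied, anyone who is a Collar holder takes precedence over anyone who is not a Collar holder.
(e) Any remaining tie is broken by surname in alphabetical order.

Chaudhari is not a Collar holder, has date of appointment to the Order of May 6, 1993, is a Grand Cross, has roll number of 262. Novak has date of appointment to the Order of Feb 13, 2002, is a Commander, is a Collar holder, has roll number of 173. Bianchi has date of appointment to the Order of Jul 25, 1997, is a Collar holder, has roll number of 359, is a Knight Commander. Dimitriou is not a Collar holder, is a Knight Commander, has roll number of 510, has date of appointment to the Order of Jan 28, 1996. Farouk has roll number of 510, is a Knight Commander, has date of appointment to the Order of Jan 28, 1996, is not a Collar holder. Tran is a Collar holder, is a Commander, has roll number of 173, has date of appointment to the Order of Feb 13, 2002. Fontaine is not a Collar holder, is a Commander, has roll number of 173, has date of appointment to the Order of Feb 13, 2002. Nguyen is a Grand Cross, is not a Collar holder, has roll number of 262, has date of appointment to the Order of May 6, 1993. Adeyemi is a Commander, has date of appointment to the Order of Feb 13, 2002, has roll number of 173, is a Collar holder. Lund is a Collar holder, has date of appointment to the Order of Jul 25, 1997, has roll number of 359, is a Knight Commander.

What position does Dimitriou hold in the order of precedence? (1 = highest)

3

By grade within the Order: Chaudhari and Nguyen (Grand Cross); then Dimitriou, Farouk, Bianchi and Lund (Knight Commander); then Adeyemi, Novak, Tran and Fontaine (Commander).
Chaudhari and Nguyen both have date of appointment to the Order May 6, 1993, so the next rule applies.
Chaudhari and Nguyen both have roll number 262, so the next rule applies.
Chaudhari and Nguyen are each not a Collar holder, so the next rule applies.
Among Chaudhari and Nguyen, alphabetically by surname: Chaudhari before Nguyen.
Among Dimitriou, Farouk, Bianchi and Lund, by date of appointment to the Order (earlier first): Dimitriou and Farouk (Jan 28, 1996) before Bianchi and Lund (Jul 25, 1997).
Dimitriou and Farouk both have roll number 510, so the next rule applies.
Dimitriou and Farouk are each not a Collar holder, so the next rule applies.
Among Dimitriou and Farouk, alphabetically by surname: Dimitriou before Farouk.
Bianchi and Lund both have roll number 359, so the next rule applies.
Bianchi and Lund are each a Collar holder, so the next rule applies.
Among Bianchi and Lund, alphabetically by surname: Bianchi before Lund.
Adeyemi, Novak, Tran and Fontaine all have date of appointment to the Order Feb 13, 2002, so the next rule applies.
Adeyemi, Novak, Tran and Fontaine all have roll number 173, so the next rule applies.
Among Adeyemi, Novak, Tran and Fontaine, a Collar holder before not a Collar holder: Adeyemi, Novak and Tran (a Collar holder) before Fontaine (not a Collar holder).
Among Adeyemi, Novak and Tran, alphabetically by surname: Adeyemi before Novak before Tran.
Order: Chaudhari, Nguyen, Dimitriou, Farouk, Bianchi, Lund, Adeyemi, Novak, Tran, Fontaine. So position 3.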